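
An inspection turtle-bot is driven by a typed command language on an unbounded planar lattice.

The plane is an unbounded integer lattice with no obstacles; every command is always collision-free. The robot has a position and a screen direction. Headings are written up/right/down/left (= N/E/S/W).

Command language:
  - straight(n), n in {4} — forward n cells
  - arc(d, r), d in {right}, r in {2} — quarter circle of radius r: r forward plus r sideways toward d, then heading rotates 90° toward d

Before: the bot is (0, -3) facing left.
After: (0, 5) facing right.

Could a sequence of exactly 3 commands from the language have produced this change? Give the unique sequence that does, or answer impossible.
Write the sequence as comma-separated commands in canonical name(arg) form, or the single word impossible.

arc(right, 2), straight(4), arc(right, 2)

key: cell and facing (now E) both changed — the 3 commands mix motion and turning
from: (0, -3) facing left
[1] after arc(right, 2): (-2, -1) facing up
[2] after straight(4): (-2, 3) facing up
[3] after arc(right, 2): (0, 5) facing right
all 8 alternatives checked — unique.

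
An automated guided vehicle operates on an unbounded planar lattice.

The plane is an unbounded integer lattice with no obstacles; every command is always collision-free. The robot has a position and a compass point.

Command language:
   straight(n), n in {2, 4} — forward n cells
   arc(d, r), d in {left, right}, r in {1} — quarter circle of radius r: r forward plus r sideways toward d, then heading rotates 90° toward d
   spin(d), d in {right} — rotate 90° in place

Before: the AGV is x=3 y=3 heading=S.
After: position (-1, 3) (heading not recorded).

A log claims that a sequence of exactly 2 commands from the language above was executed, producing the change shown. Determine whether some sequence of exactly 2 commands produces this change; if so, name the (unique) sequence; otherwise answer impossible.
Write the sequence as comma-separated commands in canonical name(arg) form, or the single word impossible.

spin(right), straight(4)

key: running straight(4) before spin(right) would end elsewhere — order is forced
start: x=3 y=3 heading=S
t=1 spin(right) ⇒ x=3 y=3 heading=W
t=2 straight(4) ⇒ x=-1 y=3 heading=W
all 25 alternatives checked — unique.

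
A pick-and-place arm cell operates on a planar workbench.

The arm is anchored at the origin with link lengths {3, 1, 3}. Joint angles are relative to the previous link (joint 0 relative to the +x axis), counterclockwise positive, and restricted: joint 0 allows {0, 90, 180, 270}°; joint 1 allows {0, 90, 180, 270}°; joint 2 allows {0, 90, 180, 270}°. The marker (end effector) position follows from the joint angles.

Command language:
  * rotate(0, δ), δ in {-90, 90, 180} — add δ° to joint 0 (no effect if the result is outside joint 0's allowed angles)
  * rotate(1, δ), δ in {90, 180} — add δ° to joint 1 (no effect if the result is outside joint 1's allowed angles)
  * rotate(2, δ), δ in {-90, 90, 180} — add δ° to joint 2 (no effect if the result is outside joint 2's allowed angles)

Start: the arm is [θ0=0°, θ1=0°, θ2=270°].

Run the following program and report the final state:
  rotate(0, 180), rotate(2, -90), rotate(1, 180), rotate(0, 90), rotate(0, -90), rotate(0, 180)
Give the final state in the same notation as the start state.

begin: [θ0=0°, θ1=0°, θ2=270°]
step 1 (rotate(0, 180)): [θ0=180°, θ1=0°, θ2=270°]
step 2 (rotate(2, -90)): [θ0=180°, θ1=0°, θ2=180°]
step 3 (rotate(1, 180)): [θ0=180°, θ1=180°, θ2=180°]
step 4 (rotate(0, 90)): [θ0=270°, θ1=180°, θ2=180°]
step 5 (rotate(0, -90)): [θ0=180°, θ1=180°, θ2=180°]
step 6 (rotate(0, 180)): [θ0=0°, θ1=180°, θ2=180°]

[θ0=0°, θ1=180°, θ2=180°]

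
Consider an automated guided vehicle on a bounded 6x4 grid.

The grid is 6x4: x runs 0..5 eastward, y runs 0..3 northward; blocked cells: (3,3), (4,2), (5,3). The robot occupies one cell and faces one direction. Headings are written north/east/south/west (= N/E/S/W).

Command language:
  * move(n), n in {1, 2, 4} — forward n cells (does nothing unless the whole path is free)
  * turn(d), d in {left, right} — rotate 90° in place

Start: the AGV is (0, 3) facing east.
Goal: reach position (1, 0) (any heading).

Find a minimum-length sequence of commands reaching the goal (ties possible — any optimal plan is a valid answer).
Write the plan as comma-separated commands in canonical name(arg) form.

move(1), turn(right), move(2), move(1)

start: (0, 3) facing east
[1] after move(1): (1, 3) facing east
[2] after turn(right): (1, 3) facing south
[3] after move(2): (1, 1) facing south
[4] after move(1): (1, 0) facing south
nothing shorter than 4 reaches the goal.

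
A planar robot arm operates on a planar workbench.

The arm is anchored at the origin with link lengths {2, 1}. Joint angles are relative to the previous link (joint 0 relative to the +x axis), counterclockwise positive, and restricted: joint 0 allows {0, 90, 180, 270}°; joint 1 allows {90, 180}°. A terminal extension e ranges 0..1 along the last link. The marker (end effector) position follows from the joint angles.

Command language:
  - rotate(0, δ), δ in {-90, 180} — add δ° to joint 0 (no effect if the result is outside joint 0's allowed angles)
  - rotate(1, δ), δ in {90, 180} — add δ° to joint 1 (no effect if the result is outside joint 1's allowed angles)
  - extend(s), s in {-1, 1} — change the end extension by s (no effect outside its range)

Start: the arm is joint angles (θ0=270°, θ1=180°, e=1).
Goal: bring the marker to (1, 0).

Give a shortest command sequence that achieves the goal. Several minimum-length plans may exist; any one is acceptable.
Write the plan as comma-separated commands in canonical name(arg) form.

t0: joint angles (θ0=270°, θ1=180°, e=1)
t=1 rotate(0, 180) ⇒ joint angles (θ0=90°, θ1=180°, e=1)
t=2 rotate(0, -90) ⇒ joint angles (θ0=0°, θ1=180°, e=1)
t=3 extend(-1) ⇒ joint angles (θ0=0°, θ1=180°, e=0)
nothing shorter than 3 reaches the goal.

rotate(0, 180), rotate(0, -90), extend(-1)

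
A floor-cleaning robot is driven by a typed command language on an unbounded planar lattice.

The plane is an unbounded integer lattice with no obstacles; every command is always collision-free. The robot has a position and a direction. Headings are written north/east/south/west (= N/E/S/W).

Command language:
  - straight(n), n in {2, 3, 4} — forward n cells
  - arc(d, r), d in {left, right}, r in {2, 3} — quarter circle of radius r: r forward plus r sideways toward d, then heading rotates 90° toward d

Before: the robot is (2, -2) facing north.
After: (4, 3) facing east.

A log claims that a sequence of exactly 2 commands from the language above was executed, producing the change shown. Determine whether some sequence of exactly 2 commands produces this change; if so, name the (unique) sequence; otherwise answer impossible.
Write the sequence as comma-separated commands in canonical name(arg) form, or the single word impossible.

key: position moved to (4,3) AND the heading swung to E — translation plus rotation needed
initial: (2, -2) facing north
1. straight(3) → (2, 1) facing north
2. arc(right, 2) → (4, 3) facing east
all 49 alternatives checked — unique.

straight(3), arc(right, 2)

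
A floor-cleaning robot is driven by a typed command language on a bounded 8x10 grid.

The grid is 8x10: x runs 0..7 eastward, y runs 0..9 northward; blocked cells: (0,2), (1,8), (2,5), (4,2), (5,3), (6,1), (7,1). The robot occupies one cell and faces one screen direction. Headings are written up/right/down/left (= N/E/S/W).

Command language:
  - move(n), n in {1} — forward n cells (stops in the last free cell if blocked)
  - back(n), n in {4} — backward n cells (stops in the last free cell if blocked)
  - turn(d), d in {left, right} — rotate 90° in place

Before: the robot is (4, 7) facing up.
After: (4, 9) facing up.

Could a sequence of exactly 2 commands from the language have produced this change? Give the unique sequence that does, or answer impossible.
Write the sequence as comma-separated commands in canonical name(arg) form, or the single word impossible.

move(1), move(1)

key: still facing N at the end — nothing in the sequence rotates
t0: (4, 7) facing up
step 1 (move(1)): (4, 8) facing up
step 2 (move(1)): (4, 9) facing up
uniquely the one of 16 2-step routes that fits.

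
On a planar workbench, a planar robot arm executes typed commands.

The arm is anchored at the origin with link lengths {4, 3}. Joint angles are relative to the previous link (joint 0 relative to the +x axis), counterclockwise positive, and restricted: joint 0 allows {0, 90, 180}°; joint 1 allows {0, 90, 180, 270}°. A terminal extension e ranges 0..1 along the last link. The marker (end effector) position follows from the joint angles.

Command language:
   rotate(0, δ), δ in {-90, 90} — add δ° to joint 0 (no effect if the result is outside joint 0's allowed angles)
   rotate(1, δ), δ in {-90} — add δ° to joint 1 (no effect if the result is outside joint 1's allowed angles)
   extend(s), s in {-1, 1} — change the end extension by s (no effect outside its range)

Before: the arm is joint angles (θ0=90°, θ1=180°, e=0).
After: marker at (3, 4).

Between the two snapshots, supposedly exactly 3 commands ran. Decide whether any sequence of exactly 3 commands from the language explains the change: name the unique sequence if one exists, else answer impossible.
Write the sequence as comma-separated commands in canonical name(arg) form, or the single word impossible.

t0: joint angles (θ0=90°, θ1=180°, e=0)
1. rotate(1, -90) → joint angles (θ0=90°, θ1=90°, e=0)
2. rotate(1, -90) → joint angles (θ0=90°, θ1=0°, e=0)
3. rotate(1, -90) → joint angles (θ0=90°, θ1=270°, e=0)
no rival 3-sequence matches.

rotate(1, -90), rotate(1, -90), rotate(1, -90)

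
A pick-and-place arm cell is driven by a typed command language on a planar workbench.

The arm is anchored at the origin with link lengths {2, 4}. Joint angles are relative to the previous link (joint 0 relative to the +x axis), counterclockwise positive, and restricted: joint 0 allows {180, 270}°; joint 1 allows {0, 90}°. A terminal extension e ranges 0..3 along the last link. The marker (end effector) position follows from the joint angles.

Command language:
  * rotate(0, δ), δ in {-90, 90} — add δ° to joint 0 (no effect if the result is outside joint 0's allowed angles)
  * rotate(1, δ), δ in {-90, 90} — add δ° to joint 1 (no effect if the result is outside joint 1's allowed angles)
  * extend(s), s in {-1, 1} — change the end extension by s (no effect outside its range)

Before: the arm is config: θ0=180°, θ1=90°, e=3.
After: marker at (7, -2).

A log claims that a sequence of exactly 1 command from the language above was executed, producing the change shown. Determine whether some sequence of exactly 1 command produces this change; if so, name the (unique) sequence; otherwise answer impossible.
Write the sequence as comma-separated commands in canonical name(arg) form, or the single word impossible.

initial: config: θ0=180°, θ1=90°, e=3
1. rotate(0, 90) → config: θ0=270°, θ1=90°, e=3
all 6 alternatives checked — unique.

rotate(0, 90)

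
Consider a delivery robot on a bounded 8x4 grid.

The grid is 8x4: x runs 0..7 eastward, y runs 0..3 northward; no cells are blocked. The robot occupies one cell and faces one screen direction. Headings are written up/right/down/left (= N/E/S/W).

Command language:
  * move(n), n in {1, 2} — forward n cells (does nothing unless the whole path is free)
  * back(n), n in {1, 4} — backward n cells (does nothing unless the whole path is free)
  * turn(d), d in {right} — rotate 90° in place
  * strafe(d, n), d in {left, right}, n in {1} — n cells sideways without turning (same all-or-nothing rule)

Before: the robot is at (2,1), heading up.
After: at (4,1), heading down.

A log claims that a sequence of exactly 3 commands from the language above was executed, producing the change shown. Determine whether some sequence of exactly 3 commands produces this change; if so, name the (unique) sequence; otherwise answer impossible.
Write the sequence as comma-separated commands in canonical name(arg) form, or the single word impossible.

turn(right), move(2), turn(right)

key: cell and facing (now S) both changed — the 3 commands mix motion and turning
start: at (2,1), heading up
[1] after turn(right): at (2,1), heading right
[2] after move(2): at (4,1), heading right
[3] after turn(right): at (4,1), heading down
no other 3-command option fits: unique.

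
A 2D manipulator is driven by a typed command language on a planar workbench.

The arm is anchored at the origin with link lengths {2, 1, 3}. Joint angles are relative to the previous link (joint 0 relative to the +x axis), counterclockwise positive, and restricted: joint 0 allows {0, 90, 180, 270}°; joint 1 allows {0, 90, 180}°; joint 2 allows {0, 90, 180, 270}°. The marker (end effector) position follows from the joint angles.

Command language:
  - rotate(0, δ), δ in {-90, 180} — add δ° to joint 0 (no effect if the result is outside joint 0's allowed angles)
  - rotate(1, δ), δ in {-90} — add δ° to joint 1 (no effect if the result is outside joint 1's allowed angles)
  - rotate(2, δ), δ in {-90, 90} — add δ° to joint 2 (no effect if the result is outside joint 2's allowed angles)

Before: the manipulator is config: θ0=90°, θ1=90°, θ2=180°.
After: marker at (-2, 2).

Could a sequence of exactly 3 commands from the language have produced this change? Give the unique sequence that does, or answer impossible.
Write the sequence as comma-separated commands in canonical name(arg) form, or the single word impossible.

begin: config: θ0=90°, θ1=90°, θ2=180°
1. rotate(0, -90) → config: θ0=0°, θ1=90°, θ2=180°
2. rotate(0, -90) → config: θ0=270°, θ1=90°, θ2=180°
3. rotate(0, -90) → config: θ0=180°, θ1=90°, θ2=180°
uniquely the one of 125 3-step routes that fits.

rotate(0, -90), rotate(0, -90), rotate(0, -90)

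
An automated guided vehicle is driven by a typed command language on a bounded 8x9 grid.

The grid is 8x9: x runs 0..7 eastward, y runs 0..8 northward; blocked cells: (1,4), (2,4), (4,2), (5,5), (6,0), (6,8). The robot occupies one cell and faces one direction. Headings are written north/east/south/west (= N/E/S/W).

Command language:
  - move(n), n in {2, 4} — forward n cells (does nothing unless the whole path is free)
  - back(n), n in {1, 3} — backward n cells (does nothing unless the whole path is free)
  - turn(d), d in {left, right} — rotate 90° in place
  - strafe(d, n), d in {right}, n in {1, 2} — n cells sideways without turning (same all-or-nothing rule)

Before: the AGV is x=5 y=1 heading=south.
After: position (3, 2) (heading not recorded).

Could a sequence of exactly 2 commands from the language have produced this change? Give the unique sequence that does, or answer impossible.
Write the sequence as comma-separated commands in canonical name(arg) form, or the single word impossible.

strafe(right, 2), back(1)

key: order matters: swapping strafe(right, 2) and back(1) lands elsewhere
start: x=5 y=1 heading=south
[1] after strafe(right, 2): x=3 y=1 heading=south
[2] after back(1): x=3 y=2 heading=south
no rival 2-sequence matches.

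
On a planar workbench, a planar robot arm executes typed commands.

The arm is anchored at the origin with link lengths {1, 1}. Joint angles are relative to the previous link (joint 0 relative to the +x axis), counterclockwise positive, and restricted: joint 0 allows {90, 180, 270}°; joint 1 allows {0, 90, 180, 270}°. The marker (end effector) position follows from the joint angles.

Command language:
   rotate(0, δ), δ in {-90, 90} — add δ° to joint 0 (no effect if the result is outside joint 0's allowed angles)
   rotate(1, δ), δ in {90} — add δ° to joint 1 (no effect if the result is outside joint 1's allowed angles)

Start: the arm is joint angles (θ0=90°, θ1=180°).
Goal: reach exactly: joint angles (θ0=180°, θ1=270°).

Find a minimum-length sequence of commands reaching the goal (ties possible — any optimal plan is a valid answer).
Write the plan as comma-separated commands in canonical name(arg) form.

t0: joint angles (θ0=90°, θ1=180°)
[1] after rotate(0, 90): joint angles (θ0=180°, θ1=180°)
[2] after rotate(1, 90): joint angles (θ0=180°, θ1=270°)
minimal: 2 command(s), checked below 2.

rotate(0, 90), rotate(1, 90)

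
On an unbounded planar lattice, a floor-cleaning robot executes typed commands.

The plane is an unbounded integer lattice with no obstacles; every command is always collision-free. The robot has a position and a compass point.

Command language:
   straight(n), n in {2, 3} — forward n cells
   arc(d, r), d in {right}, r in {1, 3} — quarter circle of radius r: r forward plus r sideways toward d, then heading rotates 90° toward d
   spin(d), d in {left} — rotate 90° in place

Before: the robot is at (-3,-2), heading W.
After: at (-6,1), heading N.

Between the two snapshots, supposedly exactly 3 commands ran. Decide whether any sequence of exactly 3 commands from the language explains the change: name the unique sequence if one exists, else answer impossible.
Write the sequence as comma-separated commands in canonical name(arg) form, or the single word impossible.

straight(2), arc(right, 1), straight(2)

key: position moved to (-6,1) AND the heading swung to N — translation plus rotation needed
start: at (-3,-2), heading W
step 1 (straight(2)): at (-5,-2), heading W
step 2 (arc(right, 1)): at (-6,-1), heading N
step 3 (straight(2)): at (-6,1), heading N
no rival 3-sequence matches.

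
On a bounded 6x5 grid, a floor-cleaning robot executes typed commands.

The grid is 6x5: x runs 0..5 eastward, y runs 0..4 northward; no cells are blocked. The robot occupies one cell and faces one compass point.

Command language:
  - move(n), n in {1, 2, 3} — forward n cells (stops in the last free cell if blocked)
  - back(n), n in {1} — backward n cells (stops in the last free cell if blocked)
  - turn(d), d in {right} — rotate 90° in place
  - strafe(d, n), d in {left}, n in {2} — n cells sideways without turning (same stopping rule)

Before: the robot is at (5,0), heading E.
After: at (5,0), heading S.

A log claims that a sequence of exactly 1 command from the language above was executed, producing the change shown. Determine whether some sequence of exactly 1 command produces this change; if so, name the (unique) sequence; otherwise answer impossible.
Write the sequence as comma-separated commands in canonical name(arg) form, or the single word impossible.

key: (5,0) unchanged — the single command moves nothing
from: at (5,0), heading E
t=1 turn(right) ⇒ at (5,0), heading S
all 6 alternatives checked — unique.

turn(right)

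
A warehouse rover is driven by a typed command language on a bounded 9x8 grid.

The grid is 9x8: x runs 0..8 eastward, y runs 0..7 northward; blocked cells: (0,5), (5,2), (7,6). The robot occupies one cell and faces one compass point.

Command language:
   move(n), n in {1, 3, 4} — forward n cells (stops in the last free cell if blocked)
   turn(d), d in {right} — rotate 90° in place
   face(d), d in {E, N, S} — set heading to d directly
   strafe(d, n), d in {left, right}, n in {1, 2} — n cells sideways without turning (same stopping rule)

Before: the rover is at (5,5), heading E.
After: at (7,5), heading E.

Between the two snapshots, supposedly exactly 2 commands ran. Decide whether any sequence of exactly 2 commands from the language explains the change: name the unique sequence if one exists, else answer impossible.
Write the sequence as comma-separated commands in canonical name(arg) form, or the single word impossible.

key: still facing E at the end — nothing in the sequence rotates
start: at (5,5), heading E
step 1 (move(1)): at (6,5), heading E
step 2 (move(1)): at (7,5), heading E
no rival 2-sequence matches.

move(1), move(1)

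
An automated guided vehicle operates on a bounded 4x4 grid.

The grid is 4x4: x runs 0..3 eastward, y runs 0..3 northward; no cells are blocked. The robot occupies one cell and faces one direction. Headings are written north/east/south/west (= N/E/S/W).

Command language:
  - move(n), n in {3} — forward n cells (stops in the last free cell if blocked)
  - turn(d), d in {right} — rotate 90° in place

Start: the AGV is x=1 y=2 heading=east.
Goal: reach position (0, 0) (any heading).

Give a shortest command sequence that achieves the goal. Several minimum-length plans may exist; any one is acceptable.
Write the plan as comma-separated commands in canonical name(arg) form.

turn(right), move(3), turn(right), move(3)

from: x=1 y=2 heading=east
[1] after turn(right): x=1 y=2 heading=south
[2] after move(3): x=1 y=0 heading=south
[3] after turn(right): x=1 y=0 heading=west
[4] after move(3): x=0 y=0 heading=west
minimal: 4 command(s), checked below 4.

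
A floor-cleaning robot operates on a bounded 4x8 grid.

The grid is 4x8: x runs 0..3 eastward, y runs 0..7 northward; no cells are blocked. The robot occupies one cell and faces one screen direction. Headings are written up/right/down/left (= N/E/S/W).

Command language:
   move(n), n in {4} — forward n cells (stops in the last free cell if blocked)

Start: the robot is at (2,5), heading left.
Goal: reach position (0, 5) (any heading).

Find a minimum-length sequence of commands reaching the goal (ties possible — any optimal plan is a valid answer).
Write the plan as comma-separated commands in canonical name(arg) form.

start: at (2,5), heading left
t=1 move(4) ⇒ at (0,5), heading left
nothing shorter than 1 reaches the goal.

move(4)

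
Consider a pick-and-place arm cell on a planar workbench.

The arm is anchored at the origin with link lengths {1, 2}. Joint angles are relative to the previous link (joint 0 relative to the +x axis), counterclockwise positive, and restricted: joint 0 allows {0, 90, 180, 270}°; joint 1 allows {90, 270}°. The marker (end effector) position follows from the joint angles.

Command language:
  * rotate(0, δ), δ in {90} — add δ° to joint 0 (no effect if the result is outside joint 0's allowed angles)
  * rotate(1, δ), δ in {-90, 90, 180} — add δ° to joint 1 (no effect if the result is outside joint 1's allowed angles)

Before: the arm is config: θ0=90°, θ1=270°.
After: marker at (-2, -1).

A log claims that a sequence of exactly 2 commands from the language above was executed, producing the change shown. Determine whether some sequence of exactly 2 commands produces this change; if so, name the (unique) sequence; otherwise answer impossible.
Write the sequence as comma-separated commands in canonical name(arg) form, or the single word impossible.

t0: config: θ0=90°, θ1=270°
[1] after rotate(0, 90): config: θ0=180°, θ1=270°
[2] after rotate(0, 90): config: θ0=270°, θ1=270°
no other 2-command option fits: unique.

rotate(0, 90), rotate(0, 90)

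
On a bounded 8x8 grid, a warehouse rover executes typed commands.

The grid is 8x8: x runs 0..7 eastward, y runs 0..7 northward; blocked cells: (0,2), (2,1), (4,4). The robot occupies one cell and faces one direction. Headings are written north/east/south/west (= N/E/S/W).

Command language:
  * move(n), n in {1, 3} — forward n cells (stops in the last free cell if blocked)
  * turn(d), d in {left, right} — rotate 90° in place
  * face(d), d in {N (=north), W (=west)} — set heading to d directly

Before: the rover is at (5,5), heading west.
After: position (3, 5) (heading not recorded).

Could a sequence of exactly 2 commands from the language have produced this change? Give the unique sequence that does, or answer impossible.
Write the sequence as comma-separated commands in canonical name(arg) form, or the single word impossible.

move(1), move(1)

initial: at (5,5), heading west
step 1 (move(1)): at (4,5), heading west
step 2 (move(1)): at (3,5), heading west
uniquely the one of 36 2-step routes that fits.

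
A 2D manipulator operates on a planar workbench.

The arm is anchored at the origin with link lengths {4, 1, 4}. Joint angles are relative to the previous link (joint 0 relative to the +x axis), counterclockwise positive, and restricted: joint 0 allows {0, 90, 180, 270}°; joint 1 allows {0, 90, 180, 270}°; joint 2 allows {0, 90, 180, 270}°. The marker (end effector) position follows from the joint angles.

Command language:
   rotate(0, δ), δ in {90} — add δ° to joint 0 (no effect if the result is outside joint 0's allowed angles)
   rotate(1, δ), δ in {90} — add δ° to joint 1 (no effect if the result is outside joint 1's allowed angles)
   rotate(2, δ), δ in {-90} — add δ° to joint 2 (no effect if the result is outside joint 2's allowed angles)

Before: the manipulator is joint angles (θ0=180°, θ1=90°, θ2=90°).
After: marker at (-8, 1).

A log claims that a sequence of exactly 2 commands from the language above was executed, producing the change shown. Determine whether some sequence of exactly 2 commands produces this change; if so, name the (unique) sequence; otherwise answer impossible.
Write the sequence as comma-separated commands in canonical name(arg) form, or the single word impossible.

rotate(1, 90), rotate(1, 90)

begin: joint angles (θ0=180°, θ1=90°, θ2=90°)
1. rotate(1, 90) → joint angles (θ0=180°, θ1=180°, θ2=90°)
2. rotate(1, 90) → joint angles (θ0=180°, θ1=270°, θ2=90°)
uniquely the one of 9 2-step routes that fits.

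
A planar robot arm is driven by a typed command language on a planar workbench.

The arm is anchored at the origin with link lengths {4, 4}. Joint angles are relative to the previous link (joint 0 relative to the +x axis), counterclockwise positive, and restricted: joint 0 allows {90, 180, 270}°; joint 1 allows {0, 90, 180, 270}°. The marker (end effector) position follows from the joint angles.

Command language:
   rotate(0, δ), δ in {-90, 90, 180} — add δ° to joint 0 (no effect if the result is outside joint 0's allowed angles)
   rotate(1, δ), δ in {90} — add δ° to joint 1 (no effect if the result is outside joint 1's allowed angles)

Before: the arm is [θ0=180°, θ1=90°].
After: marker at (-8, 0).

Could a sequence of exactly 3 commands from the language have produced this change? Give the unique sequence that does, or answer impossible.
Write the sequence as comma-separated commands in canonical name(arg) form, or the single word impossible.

initial: [θ0=180°, θ1=90°]
1. rotate(1, 90) → [θ0=180°, θ1=180°]
2. rotate(1, 90) → [θ0=180°, θ1=270°]
3. rotate(1, 90) → [θ0=180°, θ1=0°]
no rival 3-sequence matches.

rotate(1, 90), rotate(1, 90), rotate(1, 90)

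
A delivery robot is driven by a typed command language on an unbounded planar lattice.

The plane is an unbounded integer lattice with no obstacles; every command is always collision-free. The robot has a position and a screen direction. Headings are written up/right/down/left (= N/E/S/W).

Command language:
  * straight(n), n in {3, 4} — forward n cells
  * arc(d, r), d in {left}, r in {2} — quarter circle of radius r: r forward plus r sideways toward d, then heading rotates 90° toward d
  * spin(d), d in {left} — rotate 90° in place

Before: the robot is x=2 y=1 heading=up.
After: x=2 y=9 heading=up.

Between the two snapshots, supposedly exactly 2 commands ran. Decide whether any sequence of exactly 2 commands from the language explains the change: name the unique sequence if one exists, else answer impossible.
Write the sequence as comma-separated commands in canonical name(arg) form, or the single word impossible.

straight(4), straight(4)

key: still facing N at the end — nothing in the sequence rotates
initial: x=2 y=1 heading=up
[1] after straight(4): x=2 y=5 heading=up
[2] after straight(4): x=2 y=9 heading=up
no rival 2-sequence matches.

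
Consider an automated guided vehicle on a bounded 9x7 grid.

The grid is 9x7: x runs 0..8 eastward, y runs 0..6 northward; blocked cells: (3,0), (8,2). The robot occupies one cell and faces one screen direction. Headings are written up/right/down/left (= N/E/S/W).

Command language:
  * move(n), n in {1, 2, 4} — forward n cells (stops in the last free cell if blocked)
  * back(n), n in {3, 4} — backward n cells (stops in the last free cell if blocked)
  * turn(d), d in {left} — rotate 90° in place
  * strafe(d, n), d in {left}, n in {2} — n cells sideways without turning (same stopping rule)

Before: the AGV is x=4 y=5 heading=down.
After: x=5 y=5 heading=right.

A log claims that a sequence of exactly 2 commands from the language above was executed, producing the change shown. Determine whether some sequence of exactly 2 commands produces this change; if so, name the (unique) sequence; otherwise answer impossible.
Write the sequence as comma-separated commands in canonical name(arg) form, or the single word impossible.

turn(left), move(1)

key: order matters: swapping turn(left) and move(1) lands elsewhere
from: x=4 y=5 heading=down
1. turn(left) → x=4 y=5 heading=right
2. move(1) → x=5 y=5 heading=right
uniquely the one of 49 2-step routes that fits.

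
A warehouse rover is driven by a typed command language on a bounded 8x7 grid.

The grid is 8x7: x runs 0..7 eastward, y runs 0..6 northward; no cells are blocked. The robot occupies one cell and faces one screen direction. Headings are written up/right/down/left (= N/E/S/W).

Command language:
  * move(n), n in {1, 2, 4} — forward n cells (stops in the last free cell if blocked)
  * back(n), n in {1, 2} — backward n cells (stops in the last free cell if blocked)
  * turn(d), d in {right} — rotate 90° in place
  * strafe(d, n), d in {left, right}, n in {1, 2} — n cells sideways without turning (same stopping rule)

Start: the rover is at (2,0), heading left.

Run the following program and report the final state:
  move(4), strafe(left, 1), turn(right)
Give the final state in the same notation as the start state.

at (0,0), heading up

start: at (2,0), heading left
[1] after move(4): at (0,0), heading left
[2] after strafe(left, 1): at (0,0), heading left
[3] after turn(right): at (0,0), heading up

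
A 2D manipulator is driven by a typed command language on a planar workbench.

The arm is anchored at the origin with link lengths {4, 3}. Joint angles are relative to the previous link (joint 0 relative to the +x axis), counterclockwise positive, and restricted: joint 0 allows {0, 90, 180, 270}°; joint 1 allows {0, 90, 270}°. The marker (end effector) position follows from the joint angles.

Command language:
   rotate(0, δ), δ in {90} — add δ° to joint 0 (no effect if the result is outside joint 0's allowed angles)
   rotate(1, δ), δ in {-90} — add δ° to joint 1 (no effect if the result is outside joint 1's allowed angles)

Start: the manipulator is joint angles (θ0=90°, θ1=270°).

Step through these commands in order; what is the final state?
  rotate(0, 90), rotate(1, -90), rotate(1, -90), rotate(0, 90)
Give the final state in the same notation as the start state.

begin: joint angles (θ0=90°, θ1=270°)
1. rotate(0, 90) → joint angles (θ0=180°, θ1=270°)
2. rotate(1, -90) → joint angles (θ0=180°, θ1=270°)
3. rotate(1, -90) → joint angles (θ0=180°, θ1=270°)
4. rotate(0, 90) → joint angles (θ0=270°, θ1=270°)

joint angles (θ0=270°, θ1=270°)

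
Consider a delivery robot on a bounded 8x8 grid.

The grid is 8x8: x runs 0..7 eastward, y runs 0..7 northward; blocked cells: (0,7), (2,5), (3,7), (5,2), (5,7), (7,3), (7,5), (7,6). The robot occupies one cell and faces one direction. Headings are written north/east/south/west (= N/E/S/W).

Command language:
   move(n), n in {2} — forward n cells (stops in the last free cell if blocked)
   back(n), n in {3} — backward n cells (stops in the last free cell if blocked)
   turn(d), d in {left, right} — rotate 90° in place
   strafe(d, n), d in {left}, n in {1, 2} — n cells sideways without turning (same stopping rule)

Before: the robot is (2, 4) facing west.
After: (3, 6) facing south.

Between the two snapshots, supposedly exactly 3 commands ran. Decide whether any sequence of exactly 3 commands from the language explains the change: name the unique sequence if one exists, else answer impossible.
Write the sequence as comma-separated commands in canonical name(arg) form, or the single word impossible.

turn(left), strafe(left, 1), back(3)

key: running back(3) before turn(left) would end elsewhere — order is forced
initial: (2, 4) facing west
t=1 turn(left) ⇒ (2, 4) facing south
t=2 strafe(left, 1) ⇒ (3, 4) facing south
t=3 back(3) ⇒ (3, 6) facing south
uniquely the one of 216 3-step routes that fits.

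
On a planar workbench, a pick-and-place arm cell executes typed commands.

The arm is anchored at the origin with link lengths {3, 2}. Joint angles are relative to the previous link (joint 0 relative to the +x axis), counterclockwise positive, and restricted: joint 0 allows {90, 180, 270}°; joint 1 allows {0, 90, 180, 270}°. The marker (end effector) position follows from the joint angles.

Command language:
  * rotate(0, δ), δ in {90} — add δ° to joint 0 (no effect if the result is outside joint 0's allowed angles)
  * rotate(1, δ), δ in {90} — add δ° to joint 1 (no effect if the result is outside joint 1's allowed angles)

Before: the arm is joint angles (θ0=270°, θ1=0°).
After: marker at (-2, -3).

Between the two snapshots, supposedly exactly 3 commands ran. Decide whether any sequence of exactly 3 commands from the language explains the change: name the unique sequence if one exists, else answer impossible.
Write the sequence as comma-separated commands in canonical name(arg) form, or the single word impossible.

begin: joint angles (θ0=270°, θ1=0°)
step 1 (rotate(1, 90)): joint angles (θ0=270°, θ1=90°)
step 2 (rotate(1, 90)): joint angles (θ0=270°, θ1=180°)
step 3 (rotate(1, 90)): joint angles (θ0=270°, θ1=270°)
no rival 3-sequence matches.

rotate(1, 90), rotate(1, 90), rotate(1, 90)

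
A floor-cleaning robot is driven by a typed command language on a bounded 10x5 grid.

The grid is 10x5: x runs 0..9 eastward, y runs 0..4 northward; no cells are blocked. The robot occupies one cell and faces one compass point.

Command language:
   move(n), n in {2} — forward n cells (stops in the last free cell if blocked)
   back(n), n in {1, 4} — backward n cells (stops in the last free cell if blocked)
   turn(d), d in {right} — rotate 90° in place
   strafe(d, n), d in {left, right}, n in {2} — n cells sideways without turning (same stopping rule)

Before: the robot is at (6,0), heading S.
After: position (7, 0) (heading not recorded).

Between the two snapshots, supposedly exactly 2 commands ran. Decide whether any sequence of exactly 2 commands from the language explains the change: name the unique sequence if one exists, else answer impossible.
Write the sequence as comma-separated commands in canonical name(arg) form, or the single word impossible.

turn(right), back(1)

key: running back(1) before turn(right) would end elsewhere — order is forced
t0: at (6,0), heading S
step 1 (turn(right)): at (6,0), heading W
step 2 (back(1)): at (7,0), heading W
no rival 2-sequence matches.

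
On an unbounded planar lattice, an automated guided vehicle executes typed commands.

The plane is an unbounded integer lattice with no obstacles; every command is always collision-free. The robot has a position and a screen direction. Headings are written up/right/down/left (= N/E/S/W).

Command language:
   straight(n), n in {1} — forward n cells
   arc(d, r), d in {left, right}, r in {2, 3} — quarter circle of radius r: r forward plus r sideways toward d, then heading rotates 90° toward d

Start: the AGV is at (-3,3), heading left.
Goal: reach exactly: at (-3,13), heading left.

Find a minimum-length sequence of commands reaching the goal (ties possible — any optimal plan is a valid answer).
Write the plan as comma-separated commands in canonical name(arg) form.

initial: at (-3,3), heading left
step 1 (arc(right, 3)): at (-6,6), heading up
step 2 (arc(right, 3)): at (-3,9), heading right
step 3 (arc(left, 2)): at (-1,11), heading up
step 4 (arc(left, 2)): at (-3,13), heading left
minimal: 4 command(s), checked below 4.

arc(right, 3), arc(right, 3), arc(left, 2), arc(left, 2)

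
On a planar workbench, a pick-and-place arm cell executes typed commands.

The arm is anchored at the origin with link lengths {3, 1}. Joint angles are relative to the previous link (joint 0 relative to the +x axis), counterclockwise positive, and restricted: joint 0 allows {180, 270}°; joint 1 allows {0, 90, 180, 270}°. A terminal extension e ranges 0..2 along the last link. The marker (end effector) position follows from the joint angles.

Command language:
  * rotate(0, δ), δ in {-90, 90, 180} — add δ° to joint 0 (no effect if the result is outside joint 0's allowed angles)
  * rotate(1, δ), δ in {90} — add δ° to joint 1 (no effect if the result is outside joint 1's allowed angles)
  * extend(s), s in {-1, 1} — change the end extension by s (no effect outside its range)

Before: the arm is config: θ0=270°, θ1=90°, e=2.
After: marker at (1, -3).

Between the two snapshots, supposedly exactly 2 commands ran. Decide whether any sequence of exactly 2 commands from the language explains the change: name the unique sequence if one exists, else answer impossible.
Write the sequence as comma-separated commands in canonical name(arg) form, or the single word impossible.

begin: config: θ0=270°, θ1=90°, e=2
step 1 (extend(-1)): config: θ0=270°, θ1=90°, e=1
step 2 (extend(-1)): config: θ0=270°, θ1=90°, e=0
all 36 alternatives checked — unique.

extend(-1), extend(-1)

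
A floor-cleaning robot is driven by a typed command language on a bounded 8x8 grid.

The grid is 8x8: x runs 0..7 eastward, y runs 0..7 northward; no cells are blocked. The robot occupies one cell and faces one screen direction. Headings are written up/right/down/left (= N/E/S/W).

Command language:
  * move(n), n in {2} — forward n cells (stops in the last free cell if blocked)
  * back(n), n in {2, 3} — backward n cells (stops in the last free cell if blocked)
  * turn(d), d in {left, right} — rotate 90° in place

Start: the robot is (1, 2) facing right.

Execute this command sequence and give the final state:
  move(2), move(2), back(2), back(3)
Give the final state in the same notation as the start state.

start: (1, 2) facing right
step 1 (move(2)): (3, 2) facing right
step 2 (move(2)): (5, 2) facing right
step 3 (back(2)): (3, 2) facing right
step 4 (back(3)): (0, 2) facing right

(0, 2) facing right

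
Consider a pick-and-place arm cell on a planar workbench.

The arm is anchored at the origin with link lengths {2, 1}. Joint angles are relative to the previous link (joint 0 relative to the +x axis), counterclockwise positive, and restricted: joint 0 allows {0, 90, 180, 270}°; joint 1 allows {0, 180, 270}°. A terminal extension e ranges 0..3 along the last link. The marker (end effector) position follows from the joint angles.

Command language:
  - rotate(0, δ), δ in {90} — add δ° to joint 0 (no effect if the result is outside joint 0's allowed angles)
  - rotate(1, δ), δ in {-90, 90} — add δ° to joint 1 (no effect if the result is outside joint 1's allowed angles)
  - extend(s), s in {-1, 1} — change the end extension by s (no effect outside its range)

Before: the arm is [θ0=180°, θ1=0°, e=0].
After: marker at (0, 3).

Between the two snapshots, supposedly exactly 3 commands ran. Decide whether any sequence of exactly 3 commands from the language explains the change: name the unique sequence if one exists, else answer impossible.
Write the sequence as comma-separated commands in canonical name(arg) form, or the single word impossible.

rotate(0, 90), rotate(0, 90), rotate(0, 90)

start: [θ0=180°, θ1=0°, e=0]
t=1 rotate(0, 90) ⇒ [θ0=270°, θ1=0°, e=0]
t=2 rotate(0, 90) ⇒ [θ0=0°, θ1=0°, e=0]
t=3 rotate(0, 90) ⇒ [θ0=90°, θ1=0°, e=0]
no other 3-command option fits: unique.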